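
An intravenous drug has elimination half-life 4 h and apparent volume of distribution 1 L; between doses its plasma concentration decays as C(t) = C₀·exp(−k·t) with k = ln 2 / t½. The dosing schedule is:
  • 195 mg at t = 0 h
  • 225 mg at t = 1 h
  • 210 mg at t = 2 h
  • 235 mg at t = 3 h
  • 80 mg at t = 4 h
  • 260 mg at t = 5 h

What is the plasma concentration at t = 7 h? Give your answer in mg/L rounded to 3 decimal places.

574.734 mg/L

k = ln 2 / 4 = 0.17329 per h
Dose 1 (195 mg at t=0 h): 195·exp(−0.17329·7) = 57.974 mg/L
Dose 2 (225 mg at t=1 h): 225·exp(−0.17329·6) = 79.550 mg/L
Dose 3 (210 mg at t=2 h): 210·exp(−0.17329·5) = 88.294 mg/L
Dose 4 (235 mg at t=3 h): 235·exp(−0.17329·4) = 117.500 mg/L
Dose 5 (80 mg at t=4 h): 80·exp(−0.17329·3) = 47.568 mg/L
Dose 6 (260 mg at t=5 h): 260·exp(−0.17329·2) = 183.848 mg/L
C(7) = 57.974 + 79.550 + 88.294 + 117.500 + 47.568 + 183.848 = 574.734 mg/L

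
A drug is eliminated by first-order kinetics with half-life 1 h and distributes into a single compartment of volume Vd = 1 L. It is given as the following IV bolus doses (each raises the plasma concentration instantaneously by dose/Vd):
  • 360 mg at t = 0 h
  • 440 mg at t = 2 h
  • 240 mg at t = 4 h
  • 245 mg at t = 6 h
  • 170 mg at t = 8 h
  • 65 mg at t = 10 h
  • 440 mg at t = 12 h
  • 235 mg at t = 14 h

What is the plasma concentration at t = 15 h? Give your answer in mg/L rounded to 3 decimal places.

176.520 mg/L

k = ln 2 / 1 = 0.69315 per h
Dose 1 (360 mg at t=0 h): 360·exp(−0.69315·15) = 0.011 mg/L
Dose 2 (440 mg at t=2 h): 440·exp(−0.69315·13) = 0.054 mg/L
Dose 3 (240 mg at t=4 h): 240·exp(−0.69315·11) = 0.117 mg/L
Dose 4 (245 mg at t=6 h): 245·exp(−0.69315·9) = 0.479 mg/L
Dose 5 (170 mg at t=8 h): 170·exp(−0.69315·7) = 1.328 mg/L
Dose 6 (65 mg at t=10 h): 65·exp(−0.69315·5) = 2.031 mg/L
Dose 7 (440 mg at t=12 h): 440·exp(−0.69315·3) = 55.000 mg/L
Dose 8 (235 mg at t=14 h): 235·exp(−0.69315·1) = 117.500 mg/L
C(15) = 0.011 + 0.054 + 0.117 + 0.479 + 1.328 + 2.031 + 55.000 + 117.500 = 176.520 mg/L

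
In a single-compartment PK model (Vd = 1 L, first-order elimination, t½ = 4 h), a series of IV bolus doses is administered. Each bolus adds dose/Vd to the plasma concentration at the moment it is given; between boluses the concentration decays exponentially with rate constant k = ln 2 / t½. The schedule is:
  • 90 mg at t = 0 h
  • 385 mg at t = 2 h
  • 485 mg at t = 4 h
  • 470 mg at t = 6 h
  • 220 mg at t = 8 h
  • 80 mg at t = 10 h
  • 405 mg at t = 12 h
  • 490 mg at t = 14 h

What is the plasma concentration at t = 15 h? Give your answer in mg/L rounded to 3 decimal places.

k = ln 2 / 4 = 0.17329 per h
Dose 1 (90 mg at t=0 h): 90·exp(−0.17329·15) = 6.689 mg/L
Dose 2 (385 mg at t=2 h): 385·exp(−0.17329·13) = 40.468 mg/L
Dose 3 (485 mg at t=4 h): 485·exp(−0.17329·11) = 72.096 mg/L
Dose 4 (470 mg at t=6 h): 470·exp(−0.17329·9) = 98.805 mg/L
Dose 5 (220 mg at t=8 h): 220·exp(−0.17329·7) = 65.406 mg/L
Dose 6 (80 mg at t=10 h): 80·exp(−0.17329·5) = 33.636 mg/L
Dose 7 (405 mg at t=12 h): 405·exp(−0.17329·3) = 240.814 mg/L
Dose 8 (490 mg at t=14 h): 490·exp(−0.17329·1) = 412.039 mg/L
C(15) = 6.689 + 40.468 + 72.096 + 98.805 + 65.406 + 33.636 + 240.814 + 412.039 = 969.954 mg/L

969.954 mg/L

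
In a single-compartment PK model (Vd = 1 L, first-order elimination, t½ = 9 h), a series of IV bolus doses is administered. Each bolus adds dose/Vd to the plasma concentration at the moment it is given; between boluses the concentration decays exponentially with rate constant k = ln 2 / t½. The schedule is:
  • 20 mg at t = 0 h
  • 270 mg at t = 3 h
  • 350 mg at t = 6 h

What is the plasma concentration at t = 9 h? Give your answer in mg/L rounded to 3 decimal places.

k = ln 2 / 9 = 0.07702 per h
Dose 1 (20 mg at t=0 h): 20·exp(−0.07702·9) = 10.000 mg/L
Dose 2 (270 mg at t=3 h): 270·exp(−0.07702·6) = 170.089 mg/L
Dose 3 (350 mg at t=6 h): 350·exp(−0.07702·3) = 277.795 mg/L
C(9) = 10.000 + 170.089 + 277.795 = 457.885 mg/L

457.885 mg/L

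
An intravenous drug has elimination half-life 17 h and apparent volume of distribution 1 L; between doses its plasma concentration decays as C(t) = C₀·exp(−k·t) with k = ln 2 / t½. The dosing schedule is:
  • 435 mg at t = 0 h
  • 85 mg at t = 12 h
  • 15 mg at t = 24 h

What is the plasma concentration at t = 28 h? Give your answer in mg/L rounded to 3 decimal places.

k = ln 2 / 17 = 0.04077 per h
Dose 1 (435 mg at t=0 h): 435·exp(−0.04077·28) = 138.891 mg/L
Dose 2 (85 mg at t=12 h): 85·exp(−0.04077·16) = 44.269 mg/L
Dose 3 (15 mg at t=24 h): 15·exp(−0.04077·4) = 12.743 mg/L
C(28) = 138.891 + 44.269 + 12.743 = 195.903 mg/L

195.903 mg/L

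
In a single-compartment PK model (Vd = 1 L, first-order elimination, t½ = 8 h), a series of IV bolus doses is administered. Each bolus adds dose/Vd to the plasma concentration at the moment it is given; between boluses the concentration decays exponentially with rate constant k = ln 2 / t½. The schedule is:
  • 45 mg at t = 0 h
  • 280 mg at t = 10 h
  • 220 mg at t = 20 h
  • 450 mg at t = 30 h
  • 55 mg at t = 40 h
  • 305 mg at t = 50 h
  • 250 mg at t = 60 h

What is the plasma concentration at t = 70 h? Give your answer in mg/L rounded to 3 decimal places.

k = ln 2 / 8 = 0.08664 per h
Dose 1 (45 mg at t=0 h): 45·exp(−0.08664·70) = 0.105 mg/L
Dose 2 (280 mg at t=10 h): 280·exp(−0.08664·60) = 1.547 mg/L
Dose 3 (220 mg at t=20 h): 220·exp(−0.08664·50) = 2.891 mg/L
Dose 4 (450 mg at t=30 h): 450·exp(−0.08664·40) = 14.062 mg/L
Dose 5 (55 mg at t=40 h): 55·exp(−0.08664·30) = 4.088 mg/L
Dose 6 (305 mg at t=50 h): 305·exp(−0.08664·20) = 53.917 mg/L
Dose 7 (250 mg at t=60 h): 250·exp(−0.08664·10) = 105.112 mg/L
C(70) = 0.105 + 1.547 + 2.891 + 14.062 + 4.088 + 53.917 + 105.112 = 181.721 mg/L

181.721 mg/L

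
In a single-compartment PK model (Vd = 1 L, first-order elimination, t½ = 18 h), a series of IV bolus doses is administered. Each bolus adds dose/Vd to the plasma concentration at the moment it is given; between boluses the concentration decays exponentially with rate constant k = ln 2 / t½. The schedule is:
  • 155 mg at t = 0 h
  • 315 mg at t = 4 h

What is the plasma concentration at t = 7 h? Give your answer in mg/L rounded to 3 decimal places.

k = ln 2 / 18 = 0.03851 per h
Dose 1 (155 mg at t=0 h): 155·exp(−0.03851·7) = 118.376 mg/L
Dose 2 (315 mg at t=4 h): 315·exp(−0.03851·3) = 280.633 mg/L
C(7) = 118.376 + 280.633 = 399.009 mg/L

399.009 mg/L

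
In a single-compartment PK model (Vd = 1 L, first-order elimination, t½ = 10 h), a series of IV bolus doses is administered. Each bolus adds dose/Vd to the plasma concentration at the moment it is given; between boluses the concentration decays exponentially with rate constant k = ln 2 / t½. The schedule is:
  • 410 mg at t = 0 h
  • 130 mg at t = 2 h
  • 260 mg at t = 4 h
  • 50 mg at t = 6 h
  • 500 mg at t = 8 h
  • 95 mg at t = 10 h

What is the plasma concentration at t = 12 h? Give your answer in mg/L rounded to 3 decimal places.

887.413 mg/L

k = ln 2 / 10 = 0.06931 per h
Dose 1 (410 mg at t=0 h): 410·exp(−0.06931·12) = 178.463 mg/L
Dose 2 (130 mg at t=2 h): 130·exp(−0.06931·10) = 65.000 mg/L
Dose 3 (260 mg at t=4 h): 260·exp(−0.06931·8) = 149.331 mg/L
Dose 4 (50 mg at t=6 h): 50·exp(−0.06931·6) = 32.988 mg/L
Dose 5 (500 mg at t=8 h): 500·exp(−0.06931·4) = 378.929 mg/L
Dose 6 (95 mg at t=10 h): 95·exp(−0.06931·2) = 82.702 mg/L
C(12) = 178.463 + 65.000 + 149.331 + 32.988 + 378.929 + 82.702 = 887.413 mg/L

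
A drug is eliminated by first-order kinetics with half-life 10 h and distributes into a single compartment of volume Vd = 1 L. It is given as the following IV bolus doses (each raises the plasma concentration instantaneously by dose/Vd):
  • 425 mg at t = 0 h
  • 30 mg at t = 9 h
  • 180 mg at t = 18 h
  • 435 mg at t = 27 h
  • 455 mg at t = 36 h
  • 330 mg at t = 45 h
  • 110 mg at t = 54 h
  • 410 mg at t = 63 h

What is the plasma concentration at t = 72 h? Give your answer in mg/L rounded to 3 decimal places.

366.370 mg/L

k = ln 2 / 10 = 0.06931 per h
Dose 1 (425 mg at t=0 h): 425·exp(−0.06931·72) = 2.890 mg/L
Dose 2 (30 mg at t=9 h): 30·exp(−0.06931·63) = 0.381 mg/L
Dose 3 (180 mg at t=18 h): 180·exp(−0.06931·54) = 4.263 mg/L
Dose 4 (435 mg at t=27 h): 435·exp(−0.06931·45) = 19.224 mg/L
Dose 5 (455 mg at t=36 h): 455·exp(−0.06931·36) = 37.524 mg/L
Dose 6 (330 mg at t=45 h): 330·exp(−0.06931·27) = 50.785 mg/L
Dose 7 (110 mg at t=54 h): 110·exp(−0.06931·18) = 31.589 mg/L
Dose 8 (410 mg at t=63 h): 410·exp(−0.06931·9) = 219.714 mg/L
C(72) = 2.890 + 0.381 + 4.263 + 19.224 + 37.524 + 50.785 + 31.589 + 219.714 = 366.370 mg/L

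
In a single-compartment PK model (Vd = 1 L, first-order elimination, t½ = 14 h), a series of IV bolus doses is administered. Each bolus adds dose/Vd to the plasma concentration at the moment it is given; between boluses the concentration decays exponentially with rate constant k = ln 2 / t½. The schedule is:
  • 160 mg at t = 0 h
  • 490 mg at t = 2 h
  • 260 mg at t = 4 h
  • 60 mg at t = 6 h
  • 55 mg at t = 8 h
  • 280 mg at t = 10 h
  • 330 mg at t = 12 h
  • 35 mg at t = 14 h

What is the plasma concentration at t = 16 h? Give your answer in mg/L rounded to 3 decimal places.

1045.022 mg/L

k = ln 2 / 14 = 0.04951 per h
Dose 1 (160 mg at t=0 h): 160·exp(−0.04951·16) = 72.458 mg/L
Dose 2 (490 mg at t=2 h): 490·exp(−0.04951·14) = 245.000 mg/L
Dose 3 (260 mg at t=4 h): 260·exp(−0.04951·12) = 143.532 mg/L
Dose 4 (60 mg at t=6 h): 60·exp(−0.04951·10) = 36.570 mg/L
Dose 5 (55 mg at t=8 h): 55·exp(−0.04951·8) = 37.012 mg/L
Dose 6 (280 mg at t=10 h): 280·exp(−0.04951·6) = 208.039 mg/L
Dose 7 (330 mg at t=12 h): 330·exp(−0.04951·4) = 270.711 mg/L
Dose 8 (35 mg at t=14 h): 35·exp(−0.04951·2) = 31.700 mg/L
C(16) = 72.458 + 245.000 + 143.532 + 36.570 + 37.012 + 208.039 + 270.711 + 31.700 = 1045.022 mg/L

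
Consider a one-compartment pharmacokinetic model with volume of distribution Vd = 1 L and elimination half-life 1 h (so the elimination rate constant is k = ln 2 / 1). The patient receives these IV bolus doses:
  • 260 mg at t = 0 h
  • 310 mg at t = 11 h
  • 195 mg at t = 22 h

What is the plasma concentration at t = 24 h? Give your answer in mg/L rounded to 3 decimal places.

k = ln 2 / 1 = 0.69315 per h
Dose 1 (260 mg at t=0 h): 260·exp(−0.69315·24) = 0.000 mg/L
Dose 2 (310 mg at t=11 h): 310·exp(−0.69315·13) = 0.038 mg/L
Dose 3 (195 mg at t=22 h): 195·exp(−0.69315·2) = 48.750 mg/L
C(24) = 0.000 + 0.038 + 48.750 = 48.788 mg/L

48.788 mg/L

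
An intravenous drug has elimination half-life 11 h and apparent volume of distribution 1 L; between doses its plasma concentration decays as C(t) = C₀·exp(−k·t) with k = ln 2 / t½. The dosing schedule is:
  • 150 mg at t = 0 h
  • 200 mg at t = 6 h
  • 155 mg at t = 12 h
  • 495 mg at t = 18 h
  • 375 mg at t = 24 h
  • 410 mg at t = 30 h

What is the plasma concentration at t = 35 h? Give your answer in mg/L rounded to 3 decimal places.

741.354 mg/L

k = ln 2 / 11 = 0.06301 per h
Dose 1 (150 mg at t=0 h): 150·exp(−0.06301·35) = 16.530 mg/L
Dose 2 (200 mg at t=6 h): 200·exp(−0.06301·29) = 32.167 mg/L
Dose 3 (155 mg at t=12 h): 155·exp(−0.06301·23) = 36.384 mg/L
Dose 4 (495 mg at t=18 h): 495·exp(−0.06301·17) = 169.581 mg/L
Dose 5 (375 mg at t=24 h): 375·exp(−0.06301·11) = 187.500 mg/L
Dose 6 (410 mg at t=30 h): 410·exp(−0.06301·5) = 299.193 mg/L
C(35) = 16.530 + 32.167 + 36.384 + 169.581 + 187.500 + 299.193 = 741.354 mg/L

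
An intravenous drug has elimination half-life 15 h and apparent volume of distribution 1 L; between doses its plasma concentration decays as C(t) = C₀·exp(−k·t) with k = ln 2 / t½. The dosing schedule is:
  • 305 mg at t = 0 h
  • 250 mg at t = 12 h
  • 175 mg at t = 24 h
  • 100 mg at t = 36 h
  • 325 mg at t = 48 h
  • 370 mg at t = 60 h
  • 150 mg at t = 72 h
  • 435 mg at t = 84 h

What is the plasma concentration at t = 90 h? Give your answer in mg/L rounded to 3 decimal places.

562.228 mg/L

k = ln 2 / 15 = 0.04621 per h
Dose 1 (305 mg at t=0 h): 305·exp(−0.04621·90) = 4.766 mg/L
Dose 2 (250 mg at t=12 h): 250·exp(−0.04621·78) = 6.801 mg/L
Dose 3 (175 mg at t=24 h): 175·exp(−0.04621·66) = 8.289 mg/L
Dose 4 (100 mg at t=36 h): 100·exp(−0.04621·54) = 8.247 mg/L
Dose 5 (325 mg at t=48 h): 325·exp(−0.04621·42) = 46.666 mg/L
Dose 6 (370 mg at t=60 h): 370·exp(−0.04621·30) = 92.500 mg/L
Dose 7 (150 mg at t=72 h): 150·exp(−0.04621·18) = 65.291 mg/L
Dose 8 (435 mg at t=84 h): 435·exp(−0.04621·6) = 329.668 mg/L
C(90) = 4.766 + 6.801 + 8.289 + 8.247 + 46.666 + 92.500 + 65.291 + 329.668 = 562.228 mg/L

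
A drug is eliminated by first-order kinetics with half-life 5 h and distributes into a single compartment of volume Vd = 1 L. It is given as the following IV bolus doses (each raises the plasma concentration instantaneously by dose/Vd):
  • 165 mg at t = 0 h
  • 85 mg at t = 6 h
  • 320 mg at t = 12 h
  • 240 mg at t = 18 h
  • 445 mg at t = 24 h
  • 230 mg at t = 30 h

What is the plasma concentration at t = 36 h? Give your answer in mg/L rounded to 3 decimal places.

k = ln 2 / 5 = 0.13863 per h
Dose 1 (165 mg at t=0 h): 165·exp(−0.13863·36) = 1.122 mg/L
Dose 2 (85 mg at t=6 h): 85·exp(−0.13863·30) = 1.328 mg/L
Dose 3 (320 mg at t=12 h): 320·exp(−0.13863·24) = 11.487 mg/L
Dose 4 (240 mg at t=18 h): 240·exp(−0.13863·18) = 19.793 mg/L
Dose 5 (445 mg at t=24 h): 445·exp(−0.13863·12) = 84.312 mg/L
Dose 6 (230 mg at t=30 h): 230·exp(−0.13863·6) = 100.113 mg/L
C(36) = 1.122 + 1.328 + 11.487 + 19.793 + 84.312 + 100.113 = 218.155 mg/L

218.155 mg/L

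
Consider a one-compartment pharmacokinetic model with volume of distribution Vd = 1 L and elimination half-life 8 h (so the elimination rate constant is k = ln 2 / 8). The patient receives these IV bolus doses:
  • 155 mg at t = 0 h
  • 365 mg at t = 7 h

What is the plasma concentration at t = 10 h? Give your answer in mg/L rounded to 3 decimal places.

346.623 mg/L

k = ln 2 / 8 = 0.08664 per h
Dose 1 (155 mg at t=0 h): 155·exp(−0.08664·10) = 65.169 mg/L
Dose 2 (365 mg at t=7 h): 365·exp(−0.08664·3) = 281.453 mg/L
C(10) = 65.169 + 281.453 = 346.623 mg/L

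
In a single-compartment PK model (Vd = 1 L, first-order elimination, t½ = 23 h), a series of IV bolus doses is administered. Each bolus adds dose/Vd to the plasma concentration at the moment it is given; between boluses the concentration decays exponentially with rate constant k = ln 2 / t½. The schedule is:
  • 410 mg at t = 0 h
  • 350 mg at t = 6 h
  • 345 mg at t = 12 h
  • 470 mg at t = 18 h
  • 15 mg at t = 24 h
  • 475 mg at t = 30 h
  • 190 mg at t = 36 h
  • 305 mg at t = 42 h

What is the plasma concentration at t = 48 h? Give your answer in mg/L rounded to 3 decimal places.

1172.395 mg/L

k = ln 2 / 23 = 0.03014 per h
Dose 1 (410 mg at t=0 h): 410·exp(−0.03014·48) = 96.504 mg/L
Dose 2 (350 mg at t=6 h): 350·exp(−0.03014·42) = 98.710 mg/L
Dose 3 (345 mg at t=12 h): 345·exp(−0.03014·36) = 116.585 mg/L
Dose 4 (470 mg at t=18 h): 470·exp(−0.03014·30) = 190.305 mg/L
Dose 5 (15 mg at t=24 h): 15·exp(−0.03014·24) = 7.277 mg/L
Dose 6 (475 mg at t=30 h): 475·exp(−0.03014·18) = 276.124 mg/L
Dose 7 (190 mg at t=36 h): 190·exp(−0.03014·12) = 132.341 mg/L
Dose 8 (305 mg at t=42 h): 305·exp(−0.03014·6) = 254.548 mg/L
C(48) = 96.504 + 98.710 + 116.585 + 190.305 + 7.277 + 276.124 + 132.341 + 254.548 = 1172.395 mg/L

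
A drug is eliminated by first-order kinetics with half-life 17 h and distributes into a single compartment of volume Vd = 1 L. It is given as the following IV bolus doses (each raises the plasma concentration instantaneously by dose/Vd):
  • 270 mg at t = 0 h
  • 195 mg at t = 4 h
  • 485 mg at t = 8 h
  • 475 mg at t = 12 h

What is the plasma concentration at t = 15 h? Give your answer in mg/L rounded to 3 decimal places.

1055.880 mg/L

k = ln 2 / 17 = 0.04077 per h
Dose 1 (270 mg at t=0 h): 270·exp(−0.04077·15) = 146.470 mg/L
Dose 2 (195 mg at t=4 h): 195·exp(−0.04077·11) = 124.523 mg/L
Dose 3 (485 mg at t=8 h): 485·exp(−0.04077·7) = 364.576 mg/L
Dose 4 (475 mg at t=12 h): 475·exp(−0.04077·3) = 420.311 mg/L
C(15) = 146.470 + 124.523 + 364.576 + 420.311 = 1055.880 mg/L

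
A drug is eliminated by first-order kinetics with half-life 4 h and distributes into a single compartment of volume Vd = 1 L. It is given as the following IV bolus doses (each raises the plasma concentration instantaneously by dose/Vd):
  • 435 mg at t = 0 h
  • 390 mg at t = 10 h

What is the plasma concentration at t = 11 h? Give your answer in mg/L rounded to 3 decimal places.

k = ln 2 / 4 = 0.17329 per h
Dose 1 (435 mg at t=0 h): 435·exp(−0.17329·11) = 64.663 mg/L
Dose 2 (390 mg at t=10 h): 390·exp(−0.17329·1) = 327.950 mg/L
C(11) = 64.663 + 327.950 = 392.613 mg/L

392.613 mg/L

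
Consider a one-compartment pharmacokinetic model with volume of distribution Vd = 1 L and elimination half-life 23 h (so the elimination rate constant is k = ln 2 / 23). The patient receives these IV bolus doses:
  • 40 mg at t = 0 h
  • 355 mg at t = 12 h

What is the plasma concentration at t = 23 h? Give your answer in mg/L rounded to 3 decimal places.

274.834 mg/L

k = ln 2 / 23 = 0.03014 per h
Dose 1 (40 mg at t=0 h): 40·exp(−0.03014·23) = 20.000 mg/L
Dose 2 (355 mg at t=12 h): 355·exp(−0.03014·11) = 254.834 mg/L
C(23) = 20.000 + 254.834 = 274.834 mg/L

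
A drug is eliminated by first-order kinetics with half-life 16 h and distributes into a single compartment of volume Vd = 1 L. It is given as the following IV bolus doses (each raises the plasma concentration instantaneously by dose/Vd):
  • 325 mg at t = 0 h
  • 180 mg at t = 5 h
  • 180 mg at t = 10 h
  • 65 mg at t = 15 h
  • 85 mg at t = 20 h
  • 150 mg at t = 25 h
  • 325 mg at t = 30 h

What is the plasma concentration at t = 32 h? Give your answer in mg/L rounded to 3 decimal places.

k = ln 2 / 16 = 0.04332 per h
Dose 1 (325 mg at t=0 h): 325·exp(−0.04332·32) = 81.250 mg/L
Dose 2 (180 mg at t=5 h): 180·exp(−0.04332·27) = 55.884 mg/L
Dose 3 (180 mg at t=10 h): 180·exp(−0.04332·22) = 69.399 mg/L
Dose 4 (65 mg at t=15 h): 65·exp(−0.04332·17) = 31.122 mg/L
Dose 5 (85 mg at t=20 h): 85·exp(−0.04332·12) = 50.541 mg/L
Dose 6 (150 mg at t=25 h): 150·exp(−0.04332·7) = 110.762 mg/L
Dose 7 (325 mg at t=30 h): 325·exp(−0.04332·2) = 298.026 mg/L
C(32) = 81.250 + 55.884 + 69.399 + 31.122 + 50.541 + 110.762 + 298.026 = 696.985 mg/L

696.985 mg/L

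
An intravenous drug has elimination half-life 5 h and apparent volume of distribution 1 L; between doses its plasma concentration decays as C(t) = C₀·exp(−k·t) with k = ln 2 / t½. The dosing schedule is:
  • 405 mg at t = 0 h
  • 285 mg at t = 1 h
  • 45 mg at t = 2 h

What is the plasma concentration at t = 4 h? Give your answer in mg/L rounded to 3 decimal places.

454.745 mg/L

k = ln 2 / 5 = 0.13863 per h
Dose 1 (405 mg at t=0 h): 405·exp(−0.13863·4) = 232.611 mg/L
Dose 2 (285 mg at t=1 h): 285·exp(−0.13863·3) = 188.030 mg/L
Dose 3 (45 mg at t=2 h): 45·exp(−0.13863·2) = 34.104 mg/L
C(4) = 232.611 + 188.030 + 34.104 = 454.745 mg/L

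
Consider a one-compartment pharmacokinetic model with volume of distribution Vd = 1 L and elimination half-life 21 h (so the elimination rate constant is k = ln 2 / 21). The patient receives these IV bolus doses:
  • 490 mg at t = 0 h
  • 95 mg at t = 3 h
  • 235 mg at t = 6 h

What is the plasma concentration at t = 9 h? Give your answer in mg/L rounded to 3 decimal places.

k = ln 2 / 21 = 0.03301 per h
Dose 1 (490 mg at t=0 h): 490·exp(−0.03301·9) = 364.069 mg/L
Dose 2 (95 mg at t=3 h): 95·exp(−0.03301·6) = 77.932 mg/L
Dose 3 (235 mg at t=6 h): 235·exp(−0.03301·3) = 212.845 mg/L
C(9) = 364.069 + 77.932 + 212.845 = 654.846 mg/L

654.846 mg/L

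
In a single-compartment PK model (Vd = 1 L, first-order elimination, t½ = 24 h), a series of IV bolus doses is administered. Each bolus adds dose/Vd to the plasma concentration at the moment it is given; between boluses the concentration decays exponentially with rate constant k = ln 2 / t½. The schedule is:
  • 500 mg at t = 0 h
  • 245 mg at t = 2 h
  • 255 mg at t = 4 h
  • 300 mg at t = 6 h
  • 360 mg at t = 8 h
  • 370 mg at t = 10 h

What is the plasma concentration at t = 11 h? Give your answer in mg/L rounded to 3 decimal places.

k = ln 2 / 24 = 0.02888 per h
Dose 1 (500 mg at t=0 h): 500·exp(−0.02888·11) = 363.913 mg/L
Dose 2 (245 mg at t=2 h): 245·exp(−0.02888·9) = 188.921 mg/L
Dose 3 (255 mg at t=4 h): 255·exp(−0.02888·7) = 208.324 mg/L
Dose 4 (300 mg at t=6 h): 300·exp(−0.02888·5) = 259.661 mg/L
Dose 5 (360 mg at t=8 h): 360·exp(−0.02888·3) = 330.121 mg/L
Dose 6 (370 mg at t=10 h): 370·exp(−0.02888·1) = 359.467 mg/L
C(11) = 363.913 + 188.921 + 208.324 + 259.661 + 330.121 + 359.467 = 1710.408 mg/L

1710.408 mg/L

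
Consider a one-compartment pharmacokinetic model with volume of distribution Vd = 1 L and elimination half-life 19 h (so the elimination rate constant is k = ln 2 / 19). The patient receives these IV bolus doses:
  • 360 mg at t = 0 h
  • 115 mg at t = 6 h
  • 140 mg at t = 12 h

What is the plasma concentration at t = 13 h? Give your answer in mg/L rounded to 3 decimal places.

k = ln 2 / 19 = 0.03648 per h
Dose 1 (360 mg at t=0 h): 360·exp(−0.03648·13) = 224.045 mg/L
Dose 2 (115 mg at t=6 h): 115·exp(−0.03648·7) = 89.082 mg/L
Dose 3 (140 mg at t=12 h): 140·exp(−0.03648·1) = 134.985 mg/L
C(13) = 224.045 + 89.082 + 134.985 = 448.112 mg/L

448.112 mg/L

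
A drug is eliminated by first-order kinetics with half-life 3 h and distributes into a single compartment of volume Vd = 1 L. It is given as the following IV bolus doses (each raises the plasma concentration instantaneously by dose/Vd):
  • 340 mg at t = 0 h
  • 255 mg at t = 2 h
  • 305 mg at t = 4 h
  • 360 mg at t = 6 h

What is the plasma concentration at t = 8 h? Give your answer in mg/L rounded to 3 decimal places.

k = ln 2 / 3 = 0.23105 per h
Dose 1 (340 mg at t=0 h): 340·exp(−0.23105·8) = 53.547 mg/L
Dose 2 (255 mg at t=2 h): 255·exp(−0.23105·6) = 63.750 mg/L
Dose 3 (305 mg at t=4 h): 305·exp(−0.23105·4) = 121.039 mg/L
Dose 4 (360 mg at t=6 h): 360·exp(−0.23105·2) = 226.786 mg/L
C(8) = 53.547 + 63.750 + 121.039 + 226.786 = 465.122 mg/L

465.122 mg/L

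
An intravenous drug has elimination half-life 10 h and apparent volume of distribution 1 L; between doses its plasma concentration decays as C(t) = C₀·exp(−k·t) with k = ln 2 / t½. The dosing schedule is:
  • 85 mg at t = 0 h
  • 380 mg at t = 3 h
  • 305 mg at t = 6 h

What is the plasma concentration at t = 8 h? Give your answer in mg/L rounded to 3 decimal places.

583.038 mg/L

k = ln 2 / 10 = 0.06931 per h
Dose 1 (85 mg at t=0 h): 85·exp(−0.06931·8) = 48.820 mg/L
Dose 2 (380 mg at t=3 h): 380·exp(−0.06931·5) = 268.701 mg/L
Dose 3 (305 mg at t=6 h): 305·exp(−0.06931·2) = 265.518 mg/L
C(8) = 48.820 + 268.701 + 265.518 = 583.038 mg/L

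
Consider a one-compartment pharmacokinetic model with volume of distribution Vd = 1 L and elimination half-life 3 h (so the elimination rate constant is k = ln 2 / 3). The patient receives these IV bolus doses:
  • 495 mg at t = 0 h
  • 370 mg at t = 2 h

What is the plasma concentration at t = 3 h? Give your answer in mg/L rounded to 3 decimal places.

541.169 mg/L

k = ln 2 / 3 = 0.23105 per h
Dose 1 (495 mg at t=0 h): 495·exp(−0.23105·3) = 247.500 mg/L
Dose 2 (370 mg at t=2 h): 370·exp(−0.23105·1) = 293.669 mg/L
C(3) = 247.500 + 293.669 = 541.169 mg/L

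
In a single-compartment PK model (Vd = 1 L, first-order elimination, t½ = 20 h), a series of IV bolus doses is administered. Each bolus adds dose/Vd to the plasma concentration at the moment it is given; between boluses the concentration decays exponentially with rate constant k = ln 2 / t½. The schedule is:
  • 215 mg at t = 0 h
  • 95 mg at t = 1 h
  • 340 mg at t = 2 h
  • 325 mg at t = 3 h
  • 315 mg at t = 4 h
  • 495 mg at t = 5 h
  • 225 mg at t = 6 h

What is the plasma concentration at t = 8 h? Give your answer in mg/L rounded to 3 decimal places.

k = ln 2 / 20 = 0.03466 per h
Dose 1 (215 mg at t=0 h): 215·exp(−0.03466·8) = 162.940 mg/L
Dose 2 (95 mg at t=1 h): 95·exp(−0.03466·7) = 74.535 mg/L
Dose 3 (340 mg at t=2 h): 340·exp(−0.03466·6) = 276.166 mg/L
Dose 4 (325 mg at t=3 h): 325·exp(−0.03466·5) = 273.291 mg/L
Dose 5 (315 mg at t=4 h): 315·exp(−0.03466·4) = 274.223 mg/L
Dose 6 (495 mg at t=5 h): 495·exp(−0.03466·3) = 446.119 mg/L
Dose 7 (225 mg at t=6 h): 225·exp(−0.03466·2) = 209.932 mg/L
C(8) = 162.940 + 74.535 + 276.166 + 273.291 + 274.223 + 446.119 + 209.932 = 1717.207 mg/L

1717.207 mg/L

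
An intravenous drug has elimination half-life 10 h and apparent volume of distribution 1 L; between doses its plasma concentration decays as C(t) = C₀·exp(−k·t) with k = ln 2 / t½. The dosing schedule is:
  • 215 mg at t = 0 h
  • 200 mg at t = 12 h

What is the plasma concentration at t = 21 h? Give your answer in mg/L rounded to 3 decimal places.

k = ln 2 / 10 = 0.06931 per h
Dose 1 (215 mg at t=0 h): 215·exp(−0.06931·21) = 50.151 mg/L
Dose 2 (200 mg at t=12 h): 200·exp(−0.06931·9) = 107.177 mg/L
C(21) = 50.151 + 107.177 = 157.328 mg/L

157.328 mg/L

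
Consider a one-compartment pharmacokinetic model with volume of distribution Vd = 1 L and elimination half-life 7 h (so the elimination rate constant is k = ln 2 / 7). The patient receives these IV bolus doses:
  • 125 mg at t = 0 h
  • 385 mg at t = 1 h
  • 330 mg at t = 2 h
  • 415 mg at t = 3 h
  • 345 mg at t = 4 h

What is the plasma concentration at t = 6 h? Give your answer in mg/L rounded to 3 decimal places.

k = ln 2 / 7 = 0.09902 per h
Dose 1 (125 mg at t=0 h): 125·exp(−0.09902·6) = 69.006 mg/L
Dose 2 (385 mg at t=1 h): 385·exp(−0.09902·5) = 234.660 mg/L
Dose 3 (330 mg at t=2 h): 330·exp(−0.09902·4) = 222.074 mg/L
Dose 4 (415 mg at t=3 h): 415·exp(−0.09902·3) = 308.344 mg/L
Dose 5 (345 mg at t=4 h): 345·exp(−0.09902·2) = 283.016 mg/L
C(6) = 69.006 + 234.660 + 222.074 + 308.344 + 283.016 = 1117.099 mg/L

1117.099 mg/L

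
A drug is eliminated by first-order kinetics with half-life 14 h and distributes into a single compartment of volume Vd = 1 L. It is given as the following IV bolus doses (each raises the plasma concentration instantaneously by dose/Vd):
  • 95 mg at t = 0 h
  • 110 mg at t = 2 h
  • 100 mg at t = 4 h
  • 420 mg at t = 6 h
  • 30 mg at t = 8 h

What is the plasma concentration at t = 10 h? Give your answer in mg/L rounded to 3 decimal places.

k = ln 2 / 14 = 0.04951 per h
Dose 1 (95 mg at t=0 h): 95·exp(−0.04951·10) = 57.903 mg/L
Dose 2 (110 mg at t=2 h): 110·exp(−0.04951·8) = 74.025 mg/L
Dose 3 (100 mg at t=4 h): 100·exp(−0.04951·6) = 74.300 mg/L
Dose 4 (420 mg at t=6 h): 420·exp(−0.04951·4) = 344.541 mg/L
Dose 5 (30 mg at t=8 h): 30·exp(−0.04951·2) = 27.172 mg/L
C(10) = 57.903 + 74.025 + 74.300 + 344.541 + 27.172 = 577.940 mg/L

577.940 mg/L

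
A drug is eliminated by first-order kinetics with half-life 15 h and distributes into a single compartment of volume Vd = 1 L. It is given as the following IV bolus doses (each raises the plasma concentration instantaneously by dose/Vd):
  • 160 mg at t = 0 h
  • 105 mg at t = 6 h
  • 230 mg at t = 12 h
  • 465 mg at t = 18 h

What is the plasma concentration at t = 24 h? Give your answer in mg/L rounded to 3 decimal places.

582.989 mg/L

k = ln 2 / 15 = 0.04621 per h
Dose 1 (160 mg at t=0 h): 160·exp(−0.04621·24) = 52.780 mg/L
Dose 2 (105 mg at t=6 h): 105·exp(−0.04621·18) = 45.704 mg/L
Dose 3 (230 mg at t=12 h): 230·exp(−0.04621·12) = 132.100 mg/L
Dose 4 (465 mg at t=18 h): 465·exp(−0.04621·6) = 352.404 mg/L
C(24) = 52.780 + 45.704 + 132.100 + 352.404 = 582.989 mg/L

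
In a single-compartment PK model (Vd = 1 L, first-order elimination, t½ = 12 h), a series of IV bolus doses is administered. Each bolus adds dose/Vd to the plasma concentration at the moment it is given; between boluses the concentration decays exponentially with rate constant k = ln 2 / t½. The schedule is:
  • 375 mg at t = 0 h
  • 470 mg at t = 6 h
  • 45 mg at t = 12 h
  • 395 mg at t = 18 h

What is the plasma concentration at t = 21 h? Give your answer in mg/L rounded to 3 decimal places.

k = ln 2 / 12 = 0.05776 per h
Dose 1 (375 mg at t=0 h): 375·exp(−0.05776·21) = 111.488 mg/L
Dose 2 (470 mg at t=6 h): 470·exp(−0.05776·15) = 197.611 mg/L
Dose 3 (45 mg at t=12 h): 45·exp(−0.05776·9) = 26.757 mg/L
Dose 4 (395 mg at t=18 h): 395·exp(−0.05776·3) = 332.154 mg/L
C(21) = 111.488 + 197.611 + 26.757 + 332.154 = 668.010 mg/L

668.010 mg/L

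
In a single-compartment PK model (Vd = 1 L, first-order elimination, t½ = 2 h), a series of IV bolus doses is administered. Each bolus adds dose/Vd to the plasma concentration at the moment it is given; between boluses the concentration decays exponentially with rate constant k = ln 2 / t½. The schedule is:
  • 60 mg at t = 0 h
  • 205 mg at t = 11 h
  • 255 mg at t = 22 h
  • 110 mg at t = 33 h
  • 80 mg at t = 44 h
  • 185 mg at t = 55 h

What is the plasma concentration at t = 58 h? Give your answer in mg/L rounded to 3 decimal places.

k = ln 2 / 2 = 0.34657 per h
Dose 1 (60 mg at t=0 h): 60·exp(−0.34657·58) = 0.000 mg/L
Dose 2 (205 mg at t=11 h): 205·exp(−0.34657·47) = 0.000 mg/L
Dose 3 (255 mg at t=22 h): 255·exp(−0.34657·36) = 0.001 mg/L
Dose 4 (110 mg at t=33 h): 110·exp(−0.34657·25) = 0.019 mg/L
Dose 5 (80 mg at t=44 h): 80·exp(−0.34657·14) = 0.625 mg/L
Dose 6 (185 mg at t=55 h): 185·exp(−0.34657·3) = 65.407 mg/L
C(58) = 0.000 + 0.000 + 0.001 + 0.019 + 0.625 + 65.407 = 66.052 mg/L

66.052 mg/L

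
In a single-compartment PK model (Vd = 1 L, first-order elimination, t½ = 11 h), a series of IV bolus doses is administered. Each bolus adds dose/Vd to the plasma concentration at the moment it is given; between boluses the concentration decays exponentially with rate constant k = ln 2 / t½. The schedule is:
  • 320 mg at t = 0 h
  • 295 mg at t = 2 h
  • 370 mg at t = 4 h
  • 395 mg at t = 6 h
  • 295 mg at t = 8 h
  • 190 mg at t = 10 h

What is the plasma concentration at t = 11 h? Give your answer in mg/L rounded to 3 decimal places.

k = ln 2 / 11 = 0.06301 per h
Dose 1 (320 mg at t=0 h): 320·exp(−0.06301·11) = 160.000 mg/L
Dose 2 (295 mg at t=2 h): 295·exp(−0.06301·9) = 167.311 mg/L
Dose 3 (370 mg at t=4 h): 370·exp(−0.06301·7) = 238.033 mg/L
Dose 4 (395 mg at t=6 h): 395·exp(−0.06301·5) = 288.247 mg/L
Dose 5 (295 mg at t=8 h): 295·exp(−0.06301·3) = 244.187 mg/L
Dose 6 (190 mg at t=10 h): 190·exp(−0.06301·1) = 178.397 mg/L
C(11) = 160.000 + 167.311 + 238.033 + 288.247 + 244.187 + 178.397 = 1276.176 mg/L

1276.176 mg/L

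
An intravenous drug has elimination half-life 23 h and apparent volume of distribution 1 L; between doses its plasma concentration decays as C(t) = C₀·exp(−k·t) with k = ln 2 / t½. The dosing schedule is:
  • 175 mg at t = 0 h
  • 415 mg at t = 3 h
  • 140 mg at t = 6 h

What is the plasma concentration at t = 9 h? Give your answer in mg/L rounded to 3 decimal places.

k = ln 2 / 23 = 0.03014 per h
Dose 1 (175 mg at t=0 h): 175·exp(−0.03014·9) = 133.427 mg/L
Dose 2 (415 mg at t=3 h): 415·exp(−0.03014·6) = 346.353 mg/L
Dose 3 (140 mg at t=6 h): 140·exp(−0.03014·3) = 127.898 mg/L
C(9) = 133.427 + 346.353 + 127.898 = 607.678 mg/L

607.678 mg/L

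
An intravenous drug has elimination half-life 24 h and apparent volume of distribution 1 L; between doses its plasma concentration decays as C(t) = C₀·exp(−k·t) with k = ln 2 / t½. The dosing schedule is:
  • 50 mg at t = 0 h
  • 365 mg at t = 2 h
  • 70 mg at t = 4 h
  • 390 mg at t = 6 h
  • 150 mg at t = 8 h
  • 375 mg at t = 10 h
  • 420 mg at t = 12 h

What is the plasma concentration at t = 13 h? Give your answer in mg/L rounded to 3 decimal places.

k = ln 2 / 24 = 0.02888 per h
Dose 1 (50 mg at t=0 h): 50·exp(−0.02888·13) = 34.349 mg/L
Dose 2 (365 mg at t=2 h): 365·exp(−0.02888·11) = 265.657 mg/L
Dose 3 (70 mg at t=4 h): 70·exp(−0.02888·9) = 53.977 mg/L
Dose 4 (390 mg at t=6 h): 390·exp(−0.02888·7) = 318.614 mg/L
Dose 5 (150 mg at t=8 h): 150·exp(−0.02888·5) = 129.830 mg/L
Dose 6 (375 mg at t=10 h): 375·exp(−0.02888·3) = 343.877 mg/L
Dose 7 (420 mg at t=12 h): 420·exp(−0.02888·1) = 408.043 mg/L
C(13) = 34.349 + 265.657 + 53.977 + 318.614 + 129.830 + 343.877 + 408.043 = 1554.347 mg/L

1554.347 mg/L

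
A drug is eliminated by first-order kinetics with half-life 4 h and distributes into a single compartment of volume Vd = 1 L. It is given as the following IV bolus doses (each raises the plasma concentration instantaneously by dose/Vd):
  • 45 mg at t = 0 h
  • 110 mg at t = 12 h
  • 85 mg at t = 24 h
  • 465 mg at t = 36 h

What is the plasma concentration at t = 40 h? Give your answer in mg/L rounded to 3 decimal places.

238.716 mg/L

k = ln 2 / 4 = 0.17329 per h
Dose 1 (45 mg at t=0 h): 45·exp(−0.17329·40) = 0.044 mg/L
Dose 2 (110 mg at t=12 h): 110·exp(−0.17329·28) = 0.859 mg/L
Dose 3 (85 mg at t=24 h): 85·exp(−0.17329·16) = 5.312 mg/L
Dose 4 (465 mg at t=36 h): 465·exp(−0.17329·4) = 232.500 mg/L
C(40) = 0.044 + 0.859 + 5.312 + 232.500 = 238.716 mg/L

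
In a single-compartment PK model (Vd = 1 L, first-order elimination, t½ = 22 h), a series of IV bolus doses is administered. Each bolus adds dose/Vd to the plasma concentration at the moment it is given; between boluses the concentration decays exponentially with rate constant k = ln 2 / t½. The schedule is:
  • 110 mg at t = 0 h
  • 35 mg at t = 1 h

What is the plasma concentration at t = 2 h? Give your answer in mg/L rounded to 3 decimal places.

k = ln 2 / 22 = 0.03151 per h
Dose 1 (110 mg at t=0 h): 110·exp(−0.03151·2) = 103.282 mg/L
Dose 2 (35 mg at t=1 h): 35·exp(−0.03151·1) = 33.914 mg/L
C(2) = 103.282 + 33.914 = 137.197 mg/L

137.197 mg/L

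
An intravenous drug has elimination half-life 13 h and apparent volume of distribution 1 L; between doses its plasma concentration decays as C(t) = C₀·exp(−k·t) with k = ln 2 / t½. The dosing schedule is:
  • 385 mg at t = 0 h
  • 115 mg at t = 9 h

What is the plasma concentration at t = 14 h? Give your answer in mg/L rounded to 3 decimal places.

k = ln 2 / 13 = 0.05332 per h
Dose 1 (385 mg at t=0 h): 385·exp(−0.05332·14) = 182.505 mg/L
Dose 2 (115 mg at t=9 h): 115·exp(−0.05332·5) = 88.088 mg/L
C(14) = 182.505 + 88.088 = 270.593 mg/L

270.593 mg/L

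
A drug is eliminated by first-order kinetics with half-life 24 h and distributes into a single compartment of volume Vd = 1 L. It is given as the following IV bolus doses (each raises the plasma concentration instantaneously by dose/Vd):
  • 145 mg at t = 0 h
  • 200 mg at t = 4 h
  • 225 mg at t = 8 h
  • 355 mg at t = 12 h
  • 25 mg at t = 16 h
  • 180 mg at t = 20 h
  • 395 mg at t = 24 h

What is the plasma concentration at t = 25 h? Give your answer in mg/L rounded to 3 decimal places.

k = ln 2 / 24 = 0.02888 per h
Dose 1 (145 mg at t=0 h): 145·exp(−0.02888·25) = 70.436 mg/L
Dose 2 (200 mg at t=4 h): 200·exp(−0.02888·21) = 109.051 mg/L
Dose 3 (225 mg at t=8 h): 225·exp(−0.02888·17) = 137.706 mg/L
Dose 4 (355 mg at t=12 h): 355·exp(−0.02888·13) = 243.877 mg/L
Dose 5 (25 mg at t=16 h): 25·exp(−0.02888·9) = 19.278 mg/L
Dose 6 (180 mg at t=20 h): 180·exp(−0.02888·5) = 155.797 mg/L
Dose 7 (395 mg at t=24 h): 395·exp(−0.02888·1) = 383.755 mg/L
C(25) = 70.436 + 109.051 + 137.706 + 243.877 + 19.278 + 155.797 + 383.755 = 1119.899 mg/L

1119.899 mg/L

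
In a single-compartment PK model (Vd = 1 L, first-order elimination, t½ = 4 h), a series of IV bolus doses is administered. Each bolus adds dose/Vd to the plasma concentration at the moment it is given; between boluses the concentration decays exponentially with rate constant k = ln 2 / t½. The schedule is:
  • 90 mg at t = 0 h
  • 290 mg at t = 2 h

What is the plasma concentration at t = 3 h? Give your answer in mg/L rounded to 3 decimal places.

297.374 mg/L

k = ln 2 / 4 = 0.17329 per h
Dose 1 (90 mg at t=0 h): 90·exp(−0.17329·3) = 53.514 mg/L
Dose 2 (290 mg at t=2 h): 290·exp(−0.17329·1) = 243.860 mg/L
C(3) = 53.514 + 243.860 = 297.374 mg/L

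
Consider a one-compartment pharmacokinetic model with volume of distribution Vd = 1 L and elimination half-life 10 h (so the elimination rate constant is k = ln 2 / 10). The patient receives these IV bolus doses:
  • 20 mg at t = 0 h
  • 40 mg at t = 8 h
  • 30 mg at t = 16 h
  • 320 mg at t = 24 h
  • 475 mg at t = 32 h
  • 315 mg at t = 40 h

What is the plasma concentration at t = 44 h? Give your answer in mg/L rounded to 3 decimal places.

k = ln 2 / 10 = 0.06931 per h
Dose 1 (20 mg at t=0 h): 20·exp(−0.06931·44) = 0.947 mg/L
Dose 2 (40 mg at t=8 h): 40·exp(−0.06931·36) = 3.299 mg/L
Dose 3 (30 mg at t=16 h): 30·exp(−0.06931·28) = 4.308 mg/L
Dose 4 (320 mg at t=24 h): 320·exp(−0.06931·20) = 80.000 mg/L
Dose 5 (475 mg at t=32 h): 475·exp(−0.06931·12) = 206.756 mg/L
Dose 6 (315 mg at t=40 h): 315·exp(−0.06931·4) = 238.725 mg/L
C(44) = 0.947 + 3.299 + 4.308 + 80.000 + 206.756 + 238.725 = 534.035 mg/L

534.035 mg/L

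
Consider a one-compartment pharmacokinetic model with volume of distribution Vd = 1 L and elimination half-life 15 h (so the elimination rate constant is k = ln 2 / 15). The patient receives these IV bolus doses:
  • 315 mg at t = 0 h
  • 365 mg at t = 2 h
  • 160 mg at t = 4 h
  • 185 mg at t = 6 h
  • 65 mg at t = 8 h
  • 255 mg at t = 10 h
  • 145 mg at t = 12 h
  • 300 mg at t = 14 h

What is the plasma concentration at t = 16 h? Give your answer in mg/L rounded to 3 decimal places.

k = ln 2 / 15 = 0.04621 per h
Dose 1 (315 mg at t=0 h): 315·exp(−0.04621·16) = 150.388 mg/L
Dose 2 (365 mg at t=2 h): 365·exp(−0.04621·14) = 191.131 mg/L
Dose 3 (160 mg at t=4 h): 160·exp(−0.04621·12) = 91.896 mg/L
Dose 4 (185 mg at t=6 h): 185·exp(−0.04621·10) = 116.543 mg/L
Dose 5 (65 mg at t=8 h): 65·exp(−0.04621·8) = 44.912 mg/L
Dose 6 (255 mg at t=10 h): 255·exp(−0.04621·6) = 193.254 mg/L
Dose 7 (145 mg at t=12 h): 145·exp(−0.04621·4) = 120.529 mg/L
Dose 8 (300 mg at t=14 h): 300·exp(−0.04621·2) = 273.517 mg/L
C(16) = 150.388 + 191.131 + 91.896 + 116.543 + 44.912 + 193.254 + 120.529 + 273.517 = 1182.170 mg/L

1182.170 mg/L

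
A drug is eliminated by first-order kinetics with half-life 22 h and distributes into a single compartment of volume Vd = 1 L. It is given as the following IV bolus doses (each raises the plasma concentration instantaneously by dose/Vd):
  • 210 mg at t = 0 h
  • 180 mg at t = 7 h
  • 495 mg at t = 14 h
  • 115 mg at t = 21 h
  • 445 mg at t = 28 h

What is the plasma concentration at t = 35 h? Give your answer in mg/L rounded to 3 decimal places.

k = ln 2 / 22 = 0.03151 per h
Dose 1 (210 mg at t=0 h): 210·exp(−0.03151·35) = 69.712 mg/L
Dose 2 (180 mg at t=7 h): 180·exp(−0.03151·28) = 74.498 mg/L
Dose 3 (495 mg at t=14 h): 495·exp(−0.03151·21) = 255.422 mg/L
Dose 4 (115 mg at t=21 h): 115·exp(−0.03151·14) = 73.983 mg/L
Dose 5 (445 mg at t=28 h): 445·exp(−0.03151·7) = 356.926 mg/L
C(35) = 69.712 + 74.498 + 255.422 + 73.983 + 356.926 = 830.541 mg/L

830.541 mg/L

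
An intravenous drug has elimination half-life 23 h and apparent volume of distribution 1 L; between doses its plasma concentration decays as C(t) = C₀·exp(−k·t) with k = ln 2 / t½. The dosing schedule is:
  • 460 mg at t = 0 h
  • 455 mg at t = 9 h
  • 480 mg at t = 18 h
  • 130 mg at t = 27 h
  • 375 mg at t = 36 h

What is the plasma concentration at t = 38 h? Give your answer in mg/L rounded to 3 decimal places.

k = ln 2 / 23 = 0.03014 per h
Dose 1 (460 mg at t=0 h): 460·exp(−0.03014·38) = 146.354 mg/L
Dose 2 (455 mg at t=9 h): 455·exp(−0.03014·29) = 189.868 mg/L
Dose 3 (480 mg at t=18 h): 480·exp(−0.03014·20) = 262.710 mg/L
Dose 4 (130 mg at t=27 h): 130·exp(−0.03014·11) = 93.320 mg/L
Dose 5 (375 mg at t=36 h): 375·exp(−0.03014·2) = 353.065 mg/L
C(38) = 146.354 + 189.868 + 262.710 + 93.320 + 353.065 = 1045.316 mg/L

1045.316 mg/L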